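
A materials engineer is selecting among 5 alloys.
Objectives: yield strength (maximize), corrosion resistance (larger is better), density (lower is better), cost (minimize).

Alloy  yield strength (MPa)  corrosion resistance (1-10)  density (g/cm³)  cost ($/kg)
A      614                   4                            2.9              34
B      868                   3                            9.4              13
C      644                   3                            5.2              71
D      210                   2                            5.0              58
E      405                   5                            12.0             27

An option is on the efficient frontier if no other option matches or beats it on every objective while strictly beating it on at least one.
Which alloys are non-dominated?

A: not dominated (best density).
B: not dominated (best yield strength).
C: not dominated.
D: dominated by A (yield strength 614≥210, corrosion resistance 4≥2, density 2.9≤5.0, cost 34≤58).
E: not dominated (best corrosion resistance).

A, B, C, E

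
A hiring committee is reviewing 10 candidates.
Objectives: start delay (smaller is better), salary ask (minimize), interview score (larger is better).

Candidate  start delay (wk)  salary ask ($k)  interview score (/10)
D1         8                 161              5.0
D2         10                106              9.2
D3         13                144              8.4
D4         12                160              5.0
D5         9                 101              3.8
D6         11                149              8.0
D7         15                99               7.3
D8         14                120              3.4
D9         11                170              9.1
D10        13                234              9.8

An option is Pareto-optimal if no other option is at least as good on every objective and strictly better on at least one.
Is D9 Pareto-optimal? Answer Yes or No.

D2 vs D9: start delay 10≤11, salary ask 106≤170, interview score 9.2≥9.1 — D2 is at least as good on every objective and strictly better on at least one, so D2 dominates D9.

No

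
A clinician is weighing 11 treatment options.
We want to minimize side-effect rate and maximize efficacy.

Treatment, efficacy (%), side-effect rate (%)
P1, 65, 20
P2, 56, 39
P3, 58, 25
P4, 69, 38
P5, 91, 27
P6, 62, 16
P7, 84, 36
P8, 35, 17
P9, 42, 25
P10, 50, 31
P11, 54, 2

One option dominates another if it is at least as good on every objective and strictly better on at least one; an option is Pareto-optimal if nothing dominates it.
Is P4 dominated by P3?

P3 vs P4: P3 is worse on efficacy (58 vs 69), so it does not dominate P4.

No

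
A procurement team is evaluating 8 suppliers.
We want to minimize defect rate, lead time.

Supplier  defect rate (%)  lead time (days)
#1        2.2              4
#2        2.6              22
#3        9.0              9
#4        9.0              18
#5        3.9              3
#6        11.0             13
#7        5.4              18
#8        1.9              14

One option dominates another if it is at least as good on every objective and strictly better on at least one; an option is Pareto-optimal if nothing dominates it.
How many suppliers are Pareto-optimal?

#1: not dominated.
#2: dominated by #1 (defect rate 2.2≤2.6, lead time 4≤22).
#3: dominated by #1 (defect rate 2.2≤9.0, lead time 4≤9).
#4: dominated by #1 (defect rate 2.2≤9.0, lead time 4≤18).
#5: not dominated (best lead time).
#6: dominated by #1 (defect rate 2.2≤11.0, lead time 4≤13).
#7: dominated by #1 (defect rate 2.2≤5.4, lead time 4≤18).
#8: not dominated (best defect rate).
Pareto-optimal: #1, #5, #8 → 3.

3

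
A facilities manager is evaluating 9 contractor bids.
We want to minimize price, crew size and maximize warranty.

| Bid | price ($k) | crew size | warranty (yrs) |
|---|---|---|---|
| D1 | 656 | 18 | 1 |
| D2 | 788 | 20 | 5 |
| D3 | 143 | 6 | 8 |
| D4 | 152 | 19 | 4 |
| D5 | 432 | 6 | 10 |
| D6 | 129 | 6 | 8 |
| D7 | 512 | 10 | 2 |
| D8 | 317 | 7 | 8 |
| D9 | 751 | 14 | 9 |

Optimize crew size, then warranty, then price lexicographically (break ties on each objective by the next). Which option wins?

First minimize crew size: best is 6, kept {D3, D5, D6}.
Then maximize warranty: best is 10, kept {D5}.

D5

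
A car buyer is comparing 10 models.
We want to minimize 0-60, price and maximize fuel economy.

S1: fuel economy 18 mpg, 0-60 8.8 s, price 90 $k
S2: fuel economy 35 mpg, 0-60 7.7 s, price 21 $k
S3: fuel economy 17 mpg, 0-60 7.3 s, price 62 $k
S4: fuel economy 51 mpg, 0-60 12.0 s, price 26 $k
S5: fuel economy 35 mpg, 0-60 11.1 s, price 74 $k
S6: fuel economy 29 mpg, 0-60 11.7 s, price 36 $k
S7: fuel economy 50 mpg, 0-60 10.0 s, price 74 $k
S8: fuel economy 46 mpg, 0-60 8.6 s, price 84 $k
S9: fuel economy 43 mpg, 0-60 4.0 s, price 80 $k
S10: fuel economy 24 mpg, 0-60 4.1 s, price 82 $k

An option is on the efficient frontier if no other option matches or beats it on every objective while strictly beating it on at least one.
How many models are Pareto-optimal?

S1: dominated by S2 (fuel economy 35≥18, 0-60 7.7≤8.8, price 21≤90).
S2: not dominated (best price).
S3: not dominated.
S4: not dominated (best fuel economy).
S5: dominated by S2 (fuel economy 35≥35, 0-60 7.7≤11.1, price 21≤74).
S6: dominated by S2 (fuel economy 35≥29, 0-60 7.7≤11.7, price 21≤36).
S7: not dominated.
S8: not dominated.
S9: not dominated (best 0-60).
S10: dominated by S9 (fuel economy 43≥24, 0-60 4.0≤4.1, price 80≤82).
Pareto-optimal: S2, S3, S4, S7, S8, S9 → 6.

6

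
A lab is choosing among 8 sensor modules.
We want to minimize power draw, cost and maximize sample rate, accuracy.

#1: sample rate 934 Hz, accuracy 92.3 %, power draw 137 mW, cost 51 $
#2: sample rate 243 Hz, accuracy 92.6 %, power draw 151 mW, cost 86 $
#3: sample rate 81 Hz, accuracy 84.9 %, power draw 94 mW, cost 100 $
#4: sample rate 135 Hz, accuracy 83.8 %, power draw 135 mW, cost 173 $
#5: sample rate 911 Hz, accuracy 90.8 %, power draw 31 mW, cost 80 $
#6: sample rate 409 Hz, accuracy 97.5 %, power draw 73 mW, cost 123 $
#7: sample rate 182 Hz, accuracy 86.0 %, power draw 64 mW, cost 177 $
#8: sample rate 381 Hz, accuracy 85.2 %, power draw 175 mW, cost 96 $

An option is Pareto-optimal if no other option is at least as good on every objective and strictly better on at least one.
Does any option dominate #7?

#5 vs #7: sample rate 911≥182, accuracy 90.8≥86.0, power draw 31≤64, cost 80≤177 — #5 is at least as good on every objective and strictly better on at least one, so #5 dominates #7.

Yes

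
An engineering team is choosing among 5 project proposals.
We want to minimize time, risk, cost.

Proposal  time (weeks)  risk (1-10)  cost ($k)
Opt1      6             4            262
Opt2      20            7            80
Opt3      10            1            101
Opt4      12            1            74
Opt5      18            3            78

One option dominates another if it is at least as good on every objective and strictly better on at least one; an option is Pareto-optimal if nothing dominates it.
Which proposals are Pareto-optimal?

Opt1, Opt3, Opt4

Opt1: not dominated (best time).
Opt2: dominated by Opt4 (time 12≤20, risk 1≤7, cost 74≤80).
Opt3: not dominated.
Opt4: not dominated (best cost).
Opt5: dominated by Opt4 (time 12≤18, risk 1≤3, cost 74≤78).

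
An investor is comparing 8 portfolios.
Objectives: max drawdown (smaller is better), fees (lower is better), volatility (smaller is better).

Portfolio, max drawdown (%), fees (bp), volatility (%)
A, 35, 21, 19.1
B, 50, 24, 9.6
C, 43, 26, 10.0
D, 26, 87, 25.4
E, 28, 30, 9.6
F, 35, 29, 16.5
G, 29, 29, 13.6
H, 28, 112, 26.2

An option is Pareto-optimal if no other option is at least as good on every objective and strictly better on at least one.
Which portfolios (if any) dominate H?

D, E

D: max drawdown 26≤28, fees 87≤112, volatility 25.4≤26.2 — dominates H.
E: max drawdown 28≤28, fees 30≤112, volatility 9.6≤26.2 — dominates H.
Others (A, B, C, F, G) are each worse than H on at least one objective.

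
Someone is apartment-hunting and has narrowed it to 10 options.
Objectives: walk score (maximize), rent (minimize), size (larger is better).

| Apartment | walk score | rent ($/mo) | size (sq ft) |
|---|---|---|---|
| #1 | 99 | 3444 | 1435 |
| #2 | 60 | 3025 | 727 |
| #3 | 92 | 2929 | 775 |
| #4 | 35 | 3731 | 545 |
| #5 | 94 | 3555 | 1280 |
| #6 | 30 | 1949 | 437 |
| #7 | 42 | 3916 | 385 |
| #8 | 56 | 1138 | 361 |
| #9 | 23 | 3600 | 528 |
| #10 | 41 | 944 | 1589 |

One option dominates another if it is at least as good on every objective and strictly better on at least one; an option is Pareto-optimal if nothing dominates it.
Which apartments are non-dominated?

#1, #3, #8, #10

#1: not dominated (best walk score).
#2: dominated by #3 (walk score 92≥60, rent 2929≤3025, size 775≥727).
#3: not dominated.
#4: dominated by #1 (walk score 99≥35, rent 3444≤3731, size 1435≥545).
#5: dominated by #1 (walk score 99≥94, rent 3444≤3555, size 1435≥1280).
#6: dominated by #10 (walk score 41≥30, rent 944≤1949, size 1589≥437).
#7: dominated by #1 (walk score 99≥42, rent 3444≤3916, size 1435≥385).
#8: not dominated.
#9: dominated by #1 (walk score 99≥23, rent 3444≤3600, size 1435≥528).
#10: not dominated (best rent).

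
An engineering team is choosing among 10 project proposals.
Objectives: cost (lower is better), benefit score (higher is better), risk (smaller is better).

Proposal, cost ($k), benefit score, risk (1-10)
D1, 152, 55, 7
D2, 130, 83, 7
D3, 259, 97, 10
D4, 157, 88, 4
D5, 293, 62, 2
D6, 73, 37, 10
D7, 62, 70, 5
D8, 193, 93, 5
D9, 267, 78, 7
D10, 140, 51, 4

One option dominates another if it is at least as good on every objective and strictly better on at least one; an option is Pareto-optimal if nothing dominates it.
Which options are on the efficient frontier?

D1: dominated by D2 (cost 130≤152, benefit score 83≥55, risk 7≤7).
D2: not dominated.
D3: not dominated (best benefit score).
D4: not dominated.
D5: not dominated (best risk).
D6: dominated by D7 (cost 62≤73, benefit score 70≥37, risk 5≤10).
D7: not dominated (best cost).
D8: not dominated.
D9: dominated by D2 (cost 130≤267, benefit score 83≥78, risk 7≤7).
D10: not dominated.

D2, D3, D4, D5, D7, D8, D10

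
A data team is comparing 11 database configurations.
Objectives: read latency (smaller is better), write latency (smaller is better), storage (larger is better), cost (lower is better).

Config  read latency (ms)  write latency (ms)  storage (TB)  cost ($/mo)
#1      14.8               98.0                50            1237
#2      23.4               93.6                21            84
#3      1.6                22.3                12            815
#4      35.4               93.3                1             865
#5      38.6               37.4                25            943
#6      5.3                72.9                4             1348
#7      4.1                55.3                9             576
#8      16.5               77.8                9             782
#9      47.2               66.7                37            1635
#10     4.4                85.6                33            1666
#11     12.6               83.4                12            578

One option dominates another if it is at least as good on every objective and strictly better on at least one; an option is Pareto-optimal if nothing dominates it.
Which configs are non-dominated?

#1: not dominated (best storage).
#2: not dominated (best cost).
#3: not dominated (best read latency).
#4: dominated by #3 (read latency 1.6≤35.4, write latency 22.3≤93.3, storage 12≥1, cost 815≤865).
#5: not dominated.
#6: dominated by #3 (read latency 1.6≤5.3, write latency 22.3≤72.9, storage 12≥4, cost 815≤1348).
#7: not dominated.
#8: dominated by #7 (read latency 4.1≤16.5, write latency 55.3≤77.8, storage 9≥9, cost 576≤782).
#9: not dominated.
#10: not dominated.
#11: not dominated.

#1, #2, #3, #5, #7, #9, #10, #11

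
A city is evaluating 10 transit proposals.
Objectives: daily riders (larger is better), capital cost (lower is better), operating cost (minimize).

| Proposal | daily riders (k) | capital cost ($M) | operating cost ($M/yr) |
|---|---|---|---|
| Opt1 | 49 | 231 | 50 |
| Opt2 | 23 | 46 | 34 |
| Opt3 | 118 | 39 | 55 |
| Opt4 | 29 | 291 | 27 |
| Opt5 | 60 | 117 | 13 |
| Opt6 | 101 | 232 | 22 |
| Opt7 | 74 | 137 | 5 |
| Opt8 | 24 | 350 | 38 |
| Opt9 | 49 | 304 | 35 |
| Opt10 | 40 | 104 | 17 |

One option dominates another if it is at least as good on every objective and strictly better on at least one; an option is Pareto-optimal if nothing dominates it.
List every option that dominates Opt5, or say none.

none

Opt1: worse on daily riders (49 vs 60).
Opt2: worse on daily riders (23 vs 60).
Opt3: worse on operating cost (55 vs 13).
Opt4: worse on daily riders (29 vs 60).
Opt6: worse on capital cost (232 vs 117).
Opt7: worse on capital cost (137 vs 117).
Opt8: worse on daily riders (24 vs 60).
Opt9: worse on daily riders (49 vs 60).
Opt10: worse on daily riders (40 vs 60).
No option dominates Opt5.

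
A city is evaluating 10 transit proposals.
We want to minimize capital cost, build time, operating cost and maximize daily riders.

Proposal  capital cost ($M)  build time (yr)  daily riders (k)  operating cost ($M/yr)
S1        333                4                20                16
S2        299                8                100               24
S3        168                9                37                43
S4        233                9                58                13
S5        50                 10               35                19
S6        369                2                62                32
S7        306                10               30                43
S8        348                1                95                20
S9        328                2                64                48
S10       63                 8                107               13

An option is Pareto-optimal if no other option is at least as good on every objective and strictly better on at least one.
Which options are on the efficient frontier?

S1: not dominated.
S2: dominated by S10 (capital cost 63≤299, build time 8≤8, daily riders 107≥100, operating cost 13≤24).
S3: dominated by S10 (capital cost 63≤168, build time 8≤9, daily riders 107≥37, operating cost 13≤43).
S4: dominated by S10 (capital cost 63≤233, build time 8≤9, daily riders 107≥58, operating cost 13≤13).
S5: not dominated (best capital cost).
S6: dominated by S8 (capital cost 348≤369, build time 1≤2, daily riders 95≥62, operating cost 20≤32).
S7: dominated by S2 (capital cost 299≤306, build time 8≤10, daily riders 100≥30, operating cost 24≤43).
S8: not dominated (best build time).
S9: not dominated.
S10: not dominated (best daily riders).

S1, S5, S8, S9, S10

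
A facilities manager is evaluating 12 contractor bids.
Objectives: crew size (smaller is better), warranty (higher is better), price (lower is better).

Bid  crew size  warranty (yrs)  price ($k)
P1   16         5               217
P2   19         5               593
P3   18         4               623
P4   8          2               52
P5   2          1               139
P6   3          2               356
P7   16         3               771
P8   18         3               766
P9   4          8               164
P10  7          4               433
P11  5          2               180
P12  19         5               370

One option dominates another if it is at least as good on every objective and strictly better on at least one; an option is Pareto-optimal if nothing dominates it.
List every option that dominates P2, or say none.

P1, P9, P12

P1: crew size 16≤19, warranty 5≥5, price 217≤593 — dominates P2.
P9: crew size 4≤19, warranty 8≥5, price 164≤593 — dominates P2.
P12: crew size 19≤19, warranty 5≥5, price 370≤593 — dominates P2.
Others (P3, P4, P5, P6, P7, P8, P10, P11) are each worse than P2 on at least one objective.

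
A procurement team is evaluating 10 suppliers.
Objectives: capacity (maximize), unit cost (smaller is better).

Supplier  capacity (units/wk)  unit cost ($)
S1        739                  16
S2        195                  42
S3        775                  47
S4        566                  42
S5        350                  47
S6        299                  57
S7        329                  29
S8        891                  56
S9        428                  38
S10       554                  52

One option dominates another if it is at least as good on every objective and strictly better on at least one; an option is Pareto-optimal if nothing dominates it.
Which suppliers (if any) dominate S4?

S1

S1: capacity 739≥566, unit cost 16≤42 — dominates S4.
Others (S2, S3, S5, S6, S7, S8, S9, S10) are each worse than S4 on at least one objective.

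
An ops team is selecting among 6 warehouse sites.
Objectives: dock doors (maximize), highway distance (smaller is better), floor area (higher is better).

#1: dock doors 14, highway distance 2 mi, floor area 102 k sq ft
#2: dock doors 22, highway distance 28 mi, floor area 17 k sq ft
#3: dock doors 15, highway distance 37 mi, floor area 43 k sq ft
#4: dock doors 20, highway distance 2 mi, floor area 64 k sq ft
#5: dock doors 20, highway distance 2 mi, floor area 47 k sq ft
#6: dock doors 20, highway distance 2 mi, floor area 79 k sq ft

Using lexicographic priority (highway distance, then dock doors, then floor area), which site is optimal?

First minimize highway distance: best is 2, kept {#1, #4, #5, #6}.
Then maximize dock doors: best is 20, kept {#4, #5, #6}.
Then maximize floor area: best is 79, kept {#6}.

#6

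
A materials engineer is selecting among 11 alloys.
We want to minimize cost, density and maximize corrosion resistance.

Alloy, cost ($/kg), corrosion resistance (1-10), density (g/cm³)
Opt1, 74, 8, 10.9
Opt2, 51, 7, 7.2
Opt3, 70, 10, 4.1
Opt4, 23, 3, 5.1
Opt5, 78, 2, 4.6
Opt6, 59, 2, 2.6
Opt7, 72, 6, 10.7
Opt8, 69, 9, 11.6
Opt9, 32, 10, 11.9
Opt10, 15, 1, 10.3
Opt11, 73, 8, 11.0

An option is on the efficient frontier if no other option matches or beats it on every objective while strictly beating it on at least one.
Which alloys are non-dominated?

Opt1: dominated by Opt3 (cost 70≤74, corrosion resistance 10≥8, density 4.1≤10.9).
Opt2: not dominated.
Opt3: not dominated.
Opt4: not dominated.
Opt5: dominated by Opt3 (cost 70≤78, corrosion resistance 10≥2, density 4.1≤4.6).
Opt6: not dominated (best density).
Opt7: dominated by Opt2 (cost 51≤72, corrosion resistance 7≥6, density 7.2≤10.7).
Opt8: not dominated.
Opt9: not dominated.
Opt10: not dominated (best cost).
Opt11: dominated by Opt3 (cost 70≤73, corrosion resistance 10≥8, density 4.1≤11.0).

Opt2, Opt3, Opt4, Opt6, Opt8, Opt9, Opt10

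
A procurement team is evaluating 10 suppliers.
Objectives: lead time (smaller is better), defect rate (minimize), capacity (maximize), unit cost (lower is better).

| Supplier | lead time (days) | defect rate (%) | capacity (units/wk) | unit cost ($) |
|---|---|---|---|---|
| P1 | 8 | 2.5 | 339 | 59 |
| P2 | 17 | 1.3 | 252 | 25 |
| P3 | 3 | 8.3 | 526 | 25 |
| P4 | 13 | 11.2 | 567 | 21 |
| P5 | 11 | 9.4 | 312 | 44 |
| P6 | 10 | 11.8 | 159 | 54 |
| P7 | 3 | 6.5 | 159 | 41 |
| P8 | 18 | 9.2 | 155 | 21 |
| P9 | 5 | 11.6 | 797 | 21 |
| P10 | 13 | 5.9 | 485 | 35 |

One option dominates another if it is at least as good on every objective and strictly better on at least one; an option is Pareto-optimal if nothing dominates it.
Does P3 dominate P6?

Yes

P3 vs P6: lead time 3≤10, defect rate 8.3≤11.8, capacity 526≥159, unit cost 25≤54 — P3 is at least as good on every objective with at least one strict improvement.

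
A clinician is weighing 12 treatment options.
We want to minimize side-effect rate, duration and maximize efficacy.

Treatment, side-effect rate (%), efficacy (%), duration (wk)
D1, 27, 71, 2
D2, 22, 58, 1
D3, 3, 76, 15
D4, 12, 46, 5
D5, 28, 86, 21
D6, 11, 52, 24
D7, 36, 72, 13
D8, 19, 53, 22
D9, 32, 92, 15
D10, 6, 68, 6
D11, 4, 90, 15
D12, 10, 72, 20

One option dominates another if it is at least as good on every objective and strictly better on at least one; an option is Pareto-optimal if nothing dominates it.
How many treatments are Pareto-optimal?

8

D1: not dominated.
D2: not dominated (best duration).
D3: not dominated (best side-effect rate).
D4: not dominated.
D5: dominated by D11 (side-effect rate 4≤28, efficacy 90≥86, duration 15≤21).
D6: dominated by D3 (side-effect rate 3≤11, efficacy 76≥52, duration 15≤24).
D7: not dominated.
D8: dominated by D3 (side-effect rate 3≤19, efficacy 76≥53, duration 15≤22).
D9: not dominated (best efficacy).
D10: not dominated.
D11: not dominated.
D12: dominated by D3 (side-effect rate 3≤10, efficacy 76≥72, duration 15≤20).
Pareto-optimal: D1, D2, D3, D4, D7, D9, D10, D11 → 8.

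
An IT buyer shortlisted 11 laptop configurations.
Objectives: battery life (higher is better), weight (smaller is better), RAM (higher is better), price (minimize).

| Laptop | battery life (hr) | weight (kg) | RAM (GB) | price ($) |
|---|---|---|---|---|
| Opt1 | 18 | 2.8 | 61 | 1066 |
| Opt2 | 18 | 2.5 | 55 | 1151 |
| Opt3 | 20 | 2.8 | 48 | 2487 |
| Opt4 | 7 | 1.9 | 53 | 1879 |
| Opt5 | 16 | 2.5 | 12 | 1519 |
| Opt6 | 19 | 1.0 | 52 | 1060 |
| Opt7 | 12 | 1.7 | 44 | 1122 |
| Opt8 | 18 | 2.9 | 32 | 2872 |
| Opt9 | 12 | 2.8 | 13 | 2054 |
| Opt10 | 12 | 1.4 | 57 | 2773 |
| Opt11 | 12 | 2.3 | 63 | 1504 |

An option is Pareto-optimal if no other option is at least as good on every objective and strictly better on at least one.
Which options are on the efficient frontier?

Opt1: not dominated.
Opt2: not dominated.
Opt3: not dominated (best battery life).
Opt4: not dominated.
Opt5: dominated by Opt2 (battery life 18≥16, weight 2.5≤2.5, RAM 55≥12, price 1151≤1519).
Opt6: not dominated (best weight).
Opt7: dominated by Opt6 (battery life 19≥12, weight 1.0≤1.7, RAM 52≥44, price 1060≤1122).
Opt8: dominated by Opt1 (battery life 18≥18, weight 2.8≤2.9, RAM 61≥32, price 1066≤2872).
Opt9: dominated by Opt1 (battery life 18≥12, weight 2.8≤2.8, RAM 61≥13, price 1066≤2054).
Opt10: not dominated.
Opt11: not dominated (best RAM).

Opt1, Opt2, Opt3, Opt4, Opt6, Opt10, Opt11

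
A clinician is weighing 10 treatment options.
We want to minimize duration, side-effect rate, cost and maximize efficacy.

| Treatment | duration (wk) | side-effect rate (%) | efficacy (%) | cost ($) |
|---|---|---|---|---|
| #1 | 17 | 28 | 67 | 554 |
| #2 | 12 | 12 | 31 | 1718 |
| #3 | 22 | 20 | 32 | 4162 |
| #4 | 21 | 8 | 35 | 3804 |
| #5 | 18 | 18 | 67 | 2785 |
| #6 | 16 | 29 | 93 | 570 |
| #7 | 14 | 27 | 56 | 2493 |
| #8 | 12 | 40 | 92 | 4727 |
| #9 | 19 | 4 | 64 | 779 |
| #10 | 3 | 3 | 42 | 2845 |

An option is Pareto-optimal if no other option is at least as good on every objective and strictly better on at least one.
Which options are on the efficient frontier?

#1, #2, #5, #6, #7, #8, #9, #10

#1: not dominated (best cost).
#2: not dominated.
#3: dominated by #4 (duration 21≤22, side-effect rate 8≤20, efficacy 35≥32, cost 3804≤4162).
#4: dominated by #9 (duration 19≤21, side-effect rate 4≤8, efficacy 64≥35, cost 779≤3804).
#5: not dominated.
#6: not dominated (best efficacy).
#7: not dominated.
#8: not dominated.
#9: not dominated.
#10: not dominated (best duration).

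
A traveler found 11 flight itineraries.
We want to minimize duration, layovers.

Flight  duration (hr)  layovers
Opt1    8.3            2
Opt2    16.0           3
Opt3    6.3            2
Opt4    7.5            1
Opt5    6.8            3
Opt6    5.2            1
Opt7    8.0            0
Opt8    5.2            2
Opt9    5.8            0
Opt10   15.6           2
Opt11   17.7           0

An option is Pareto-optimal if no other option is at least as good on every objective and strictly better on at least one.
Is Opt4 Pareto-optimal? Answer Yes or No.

Opt6 vs Opt4: duration 5.2≤7.5, layovers 1≤1 — Opt6 is at least as good on every objective and strictly better on at least one, so Opt6 dominates Opt4.

No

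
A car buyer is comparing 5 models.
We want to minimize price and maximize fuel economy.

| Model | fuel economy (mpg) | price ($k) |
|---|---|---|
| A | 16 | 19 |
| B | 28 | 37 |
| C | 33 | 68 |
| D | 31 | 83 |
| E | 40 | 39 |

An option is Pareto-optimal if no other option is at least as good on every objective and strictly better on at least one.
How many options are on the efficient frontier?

A: not dominated (best price).
B: not dominated.
C: dominated by E (fuel economy 40≥33, price 39≤68).
D: dominated by C (fuel economy 33≥31, price 68≤83).
E: not dominated (best fuel economy).
Pareto-optimal: A, B, E → 3.

3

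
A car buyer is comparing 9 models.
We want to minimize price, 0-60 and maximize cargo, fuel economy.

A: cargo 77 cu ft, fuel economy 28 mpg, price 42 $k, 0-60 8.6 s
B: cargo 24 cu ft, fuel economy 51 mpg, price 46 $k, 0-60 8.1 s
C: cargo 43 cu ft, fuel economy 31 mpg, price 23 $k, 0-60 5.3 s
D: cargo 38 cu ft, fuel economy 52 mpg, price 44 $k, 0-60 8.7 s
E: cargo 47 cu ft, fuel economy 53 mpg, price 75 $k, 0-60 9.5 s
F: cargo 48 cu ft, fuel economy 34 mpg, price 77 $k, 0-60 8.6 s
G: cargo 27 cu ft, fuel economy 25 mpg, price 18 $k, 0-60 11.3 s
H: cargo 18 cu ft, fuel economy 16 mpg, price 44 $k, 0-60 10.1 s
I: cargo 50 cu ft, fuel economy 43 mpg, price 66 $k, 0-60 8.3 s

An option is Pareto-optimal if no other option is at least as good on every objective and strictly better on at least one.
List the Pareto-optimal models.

A, B, C, D, E, G, I

A: not dominated (best cargo).
B: not dominated.
C: not dominated (best 0-60).
D: not dominated.
E: not dominated (best fuel economy).
F: dominated by I (cargo 50≥48, fuel economy 43≥34, price 66≤77, 0-60 8.3≤8.6).
G: not dominated (best price).
H: dominated by A (cargo 77≥18, fuel economy 28≥16, price 42≤44, 0-60 8.6≤10.1).
I: not dominated.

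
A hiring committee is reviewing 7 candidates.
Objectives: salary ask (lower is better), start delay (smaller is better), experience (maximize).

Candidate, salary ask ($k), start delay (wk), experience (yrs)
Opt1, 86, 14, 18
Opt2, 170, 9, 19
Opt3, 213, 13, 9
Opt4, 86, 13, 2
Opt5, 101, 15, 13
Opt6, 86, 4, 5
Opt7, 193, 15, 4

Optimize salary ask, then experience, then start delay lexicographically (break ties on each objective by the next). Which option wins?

Opt1

First minimize salary ask: best is 86, kept {Opt1, Opt4, Opt6}.
Then maximize experience: best is 18, kept {Opt1}.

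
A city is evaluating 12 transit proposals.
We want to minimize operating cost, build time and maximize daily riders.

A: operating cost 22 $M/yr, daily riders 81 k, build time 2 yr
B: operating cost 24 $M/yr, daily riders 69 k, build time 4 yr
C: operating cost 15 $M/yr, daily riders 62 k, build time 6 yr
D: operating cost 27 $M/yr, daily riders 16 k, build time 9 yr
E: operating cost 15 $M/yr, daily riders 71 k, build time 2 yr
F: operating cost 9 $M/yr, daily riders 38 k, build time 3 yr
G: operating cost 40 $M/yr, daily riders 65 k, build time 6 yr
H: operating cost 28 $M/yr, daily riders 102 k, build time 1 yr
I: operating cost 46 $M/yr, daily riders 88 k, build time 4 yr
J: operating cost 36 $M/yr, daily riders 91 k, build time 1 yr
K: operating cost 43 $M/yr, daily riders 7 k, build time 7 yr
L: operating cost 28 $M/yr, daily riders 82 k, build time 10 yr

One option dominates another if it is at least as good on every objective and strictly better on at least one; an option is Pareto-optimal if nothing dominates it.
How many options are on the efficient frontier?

4

A: not dominated.
B: dominated by A (operating cost 22≤24, daily riders 81≥69, build time 2≤4).
C: dominated by E (operating cost 15≤15, daily riders 71≥62, build time 2≤6).
D: dominated by A (operating cost 22≤27, daily riders 81≥16, build time 2≤9).
E: not dominated.
F: not dominated (best operating cost).
G: dominated by A (operating cost 22≤40, daily riders 81≥65, build time 2≤6).
H: not dominated (best daily riders).
I: dominated by H (operating cost 28≤46, daily riders 102≥88, build time 1≤4).
J: dominated by H (operating cost 28≤36, daily riders 102≥91, build time 1≤1).
K: dominated by A (operating cost 22≤43, daily riders 81≥7, build time 2≤7).
L: dominated by H (operating cost 28≤28, daily riders 102≥82, build time 1≤10).
Pareto-optimal: A, E, F, H → 4.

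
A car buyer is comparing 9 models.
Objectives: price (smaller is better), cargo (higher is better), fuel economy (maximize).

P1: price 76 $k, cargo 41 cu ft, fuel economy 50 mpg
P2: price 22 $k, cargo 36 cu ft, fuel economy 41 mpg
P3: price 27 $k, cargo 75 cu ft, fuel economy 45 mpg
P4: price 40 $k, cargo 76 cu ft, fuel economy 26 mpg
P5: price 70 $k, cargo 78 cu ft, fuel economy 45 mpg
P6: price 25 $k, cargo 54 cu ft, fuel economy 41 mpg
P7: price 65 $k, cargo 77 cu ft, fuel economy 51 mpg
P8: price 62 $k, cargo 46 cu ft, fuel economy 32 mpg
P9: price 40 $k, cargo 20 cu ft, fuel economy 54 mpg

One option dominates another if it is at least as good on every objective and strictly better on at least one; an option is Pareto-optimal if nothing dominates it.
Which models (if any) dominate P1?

P7

P7: price 65≤76, cargo 77≥41, fuel economy 51≥50 — dominates P1.
Others (P2, P3, P4, P5, P6, P8, P9) are each worse than P1 on at least one objective.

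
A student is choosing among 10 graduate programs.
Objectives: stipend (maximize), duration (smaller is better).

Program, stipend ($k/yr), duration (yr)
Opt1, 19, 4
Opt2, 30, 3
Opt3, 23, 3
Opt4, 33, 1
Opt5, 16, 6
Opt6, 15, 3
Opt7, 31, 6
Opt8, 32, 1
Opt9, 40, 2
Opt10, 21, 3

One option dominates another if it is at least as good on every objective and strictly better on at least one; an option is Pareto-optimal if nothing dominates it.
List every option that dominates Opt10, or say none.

Opt2, Opt3, Opt4, Opt8, Opt9

Opt2: stipend 30≥21, duration 3≤3 — dominates Opt10.
Opt3: stipend 23≥21, duration 3≤3 — dominates Opt10.
Opt4: stipend 33≥21, duration 1≤3 — dominates Opt10.
Opt8: stipend 32≥21, duration 1≤3 — dominates Opt10.
Opt9: stipend 40≥21, duration 2≤3 — dominates Opt10.
Others (Opt1, Opt5, Opt6, Opt7) are each worse than Opt10 on at least one objective.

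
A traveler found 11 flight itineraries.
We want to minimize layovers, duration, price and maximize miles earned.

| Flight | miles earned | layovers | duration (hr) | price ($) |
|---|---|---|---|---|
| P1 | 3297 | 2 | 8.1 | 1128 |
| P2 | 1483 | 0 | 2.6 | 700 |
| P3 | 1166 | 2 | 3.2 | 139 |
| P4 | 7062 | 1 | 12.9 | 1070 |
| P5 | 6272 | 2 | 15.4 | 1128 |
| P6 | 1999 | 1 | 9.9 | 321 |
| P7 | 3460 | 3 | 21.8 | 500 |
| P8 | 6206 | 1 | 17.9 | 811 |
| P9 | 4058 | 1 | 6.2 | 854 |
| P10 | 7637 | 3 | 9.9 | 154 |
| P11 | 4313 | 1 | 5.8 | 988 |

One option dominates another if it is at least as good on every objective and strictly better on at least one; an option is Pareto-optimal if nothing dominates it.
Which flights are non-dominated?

P1: dominated by P9 (miles earned 4058≥3297, layovers 1≤2, duration 6.2≤8.1, price 854≤1128).
P2: not dominated (best layovers).
P3: not dominated (best price).
P4: not dominated.
P5: dominated by P4 (miles earned 7062≥6272, layovers 1≤2, duration 12.9≤15.4, price 1070≤1128).
P6: not dominated.
P7: dominated by P10 (miles earned 7637≥3460, layovers 3≤3, duration 9.9≤21.8, price 154≤500).
P8: not dominated.
P9: not dominated.
P10: not dominated (best miles earned).
P11: not dominated.

P2, P3, P4, P6, P8, P9, P10, P11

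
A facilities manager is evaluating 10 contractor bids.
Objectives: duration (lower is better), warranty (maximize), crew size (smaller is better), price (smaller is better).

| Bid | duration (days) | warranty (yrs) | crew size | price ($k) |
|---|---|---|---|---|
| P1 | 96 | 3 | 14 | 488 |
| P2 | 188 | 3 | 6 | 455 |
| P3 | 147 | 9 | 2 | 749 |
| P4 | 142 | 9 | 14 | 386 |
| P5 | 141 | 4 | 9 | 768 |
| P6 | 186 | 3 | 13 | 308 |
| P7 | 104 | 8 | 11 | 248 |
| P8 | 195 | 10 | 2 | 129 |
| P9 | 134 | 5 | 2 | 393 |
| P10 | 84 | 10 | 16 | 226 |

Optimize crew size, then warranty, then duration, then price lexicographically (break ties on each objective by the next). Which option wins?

P8

First minimize crew size: best is 2, kept {P3, P8, P9}.
Then maximize warranty: best is 10, kept {P8}.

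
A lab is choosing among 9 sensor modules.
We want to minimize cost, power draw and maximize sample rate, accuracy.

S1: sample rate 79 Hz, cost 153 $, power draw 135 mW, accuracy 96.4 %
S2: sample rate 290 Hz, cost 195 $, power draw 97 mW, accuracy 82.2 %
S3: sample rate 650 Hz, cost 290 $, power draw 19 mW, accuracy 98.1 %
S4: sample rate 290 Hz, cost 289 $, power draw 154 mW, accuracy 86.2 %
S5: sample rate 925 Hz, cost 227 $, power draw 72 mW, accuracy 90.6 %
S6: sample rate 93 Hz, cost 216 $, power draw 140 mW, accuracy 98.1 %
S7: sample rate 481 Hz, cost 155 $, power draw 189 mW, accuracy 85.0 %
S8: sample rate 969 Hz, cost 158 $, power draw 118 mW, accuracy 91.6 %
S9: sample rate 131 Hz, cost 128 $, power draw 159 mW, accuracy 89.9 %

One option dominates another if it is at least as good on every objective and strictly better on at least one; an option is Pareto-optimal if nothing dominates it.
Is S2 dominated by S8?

No

S8 vs S2: S8 is worse on power draw (118 vs 97), so it does not dominate S2.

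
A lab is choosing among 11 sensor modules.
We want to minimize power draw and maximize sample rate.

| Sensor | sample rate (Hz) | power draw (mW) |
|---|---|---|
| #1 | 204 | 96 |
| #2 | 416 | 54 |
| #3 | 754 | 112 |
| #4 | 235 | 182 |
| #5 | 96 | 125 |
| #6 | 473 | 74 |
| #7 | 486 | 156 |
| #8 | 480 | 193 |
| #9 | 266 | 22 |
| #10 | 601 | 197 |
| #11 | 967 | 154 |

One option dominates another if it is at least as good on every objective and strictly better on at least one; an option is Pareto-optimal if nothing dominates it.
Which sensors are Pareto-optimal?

#1: dominated by #2 (sample rate 416≥204, power draw 54≤96).
#2: not dominated.
#3: not dominated.
#4: dominated by #2 (sample rate 416≥235, power draw 54≤182).
#5: dominated by #1 (sample rate 204≥96, power draw 96≤125).
#6: not dominated.
#7: dominated by #3 (sample rate 754≥486, power draw 112≤156).
#8: dominated by #3 (sample rate 754≥480, power draw 112≤193).
#9: not dominated (best power draw).
#10: dominated by #3 (sample rate 754≥601, power draw 112≤197).
#11: not dominated (best sample rate).

#2, #3, #6, #9, #11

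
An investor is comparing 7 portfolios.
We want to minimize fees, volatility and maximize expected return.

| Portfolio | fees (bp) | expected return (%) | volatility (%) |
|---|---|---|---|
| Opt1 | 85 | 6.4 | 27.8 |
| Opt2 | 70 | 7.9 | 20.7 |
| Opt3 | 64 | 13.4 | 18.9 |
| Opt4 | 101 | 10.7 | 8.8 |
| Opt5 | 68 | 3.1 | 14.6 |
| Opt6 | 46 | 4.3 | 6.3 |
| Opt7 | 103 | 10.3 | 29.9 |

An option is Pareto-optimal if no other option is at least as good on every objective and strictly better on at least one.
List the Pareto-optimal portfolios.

Opt3, Opt4, Opt6

Opt1: dominated by Opt2 (fees 70≤85, expected return 7.9≥6.4, volatility 20.7≤27.8).
Opt2: dominated by Opt3 (fees 64≤70, expected return 13.4≥7.9, volatility 18.9≤20.7).
Opt3: not dominated (best expected return).
Opt4: not dominated.
Opt5: dominated by Opt6 (fees 46≤68, expected return 4.3≥3.1, volatility 6.3≤14.6).
Opt6: not dominated (best fees).
Opt7: dominated by Opt3 (fees 64≤103, expected return 13.4≥10.3, volatility 18.9≤29.9).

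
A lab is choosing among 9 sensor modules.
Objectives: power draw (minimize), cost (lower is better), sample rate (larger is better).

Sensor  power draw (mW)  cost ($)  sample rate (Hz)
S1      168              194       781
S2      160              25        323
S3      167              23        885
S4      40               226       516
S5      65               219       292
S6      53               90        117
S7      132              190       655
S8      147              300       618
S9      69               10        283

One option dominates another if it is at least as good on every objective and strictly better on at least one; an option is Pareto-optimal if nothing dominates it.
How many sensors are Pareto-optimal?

S1: dominated by S3 (power draw 167≤168, cost 23≤194, sample rate 885≥781).
S2: not dominated.
S3: not dominated (best sample rate).
S4: not dominated (best power draw).
S5: not dominated.
S6: not dominated.
S7: not dominated.
S8: dominated by S7 (power draw 132≤147, cost 190≤300, sample rate 655≥618).
S9: not dominated (best cost).
Pareto-optimal: S2, S3, S4, S5, S6, S7, S9 → 7.

7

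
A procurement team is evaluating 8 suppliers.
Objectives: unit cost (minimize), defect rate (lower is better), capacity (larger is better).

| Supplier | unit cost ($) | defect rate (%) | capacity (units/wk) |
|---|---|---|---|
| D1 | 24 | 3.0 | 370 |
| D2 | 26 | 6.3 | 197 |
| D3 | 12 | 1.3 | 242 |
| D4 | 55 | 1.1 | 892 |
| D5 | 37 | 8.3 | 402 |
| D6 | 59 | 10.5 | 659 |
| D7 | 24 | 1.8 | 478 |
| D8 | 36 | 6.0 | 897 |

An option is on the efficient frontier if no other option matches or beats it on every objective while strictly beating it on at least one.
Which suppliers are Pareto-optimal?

D3, D4, D7, D8

D1: dominated by D7 (unit cost 24≤24, defect rate 1.8≤3.0, capacity 478≥370).
D2: dominated by D1 (unit cost 24≤26, defect rate 3.0≤6.3, capacity 370≥197).
D3: not dominated (best unit cost).
D4: not dominated (best defect rate).
D5: dominated by D7 (unit cost 24≤37, defect rate 1.8≤8.3, capacity 478≥402).
D6: dominated by D4 (unit cost 55≤59, defect rate 1.1≤10.5, capacity 892≥659).
D7: not dominated.
D8: not dominated (best capacity).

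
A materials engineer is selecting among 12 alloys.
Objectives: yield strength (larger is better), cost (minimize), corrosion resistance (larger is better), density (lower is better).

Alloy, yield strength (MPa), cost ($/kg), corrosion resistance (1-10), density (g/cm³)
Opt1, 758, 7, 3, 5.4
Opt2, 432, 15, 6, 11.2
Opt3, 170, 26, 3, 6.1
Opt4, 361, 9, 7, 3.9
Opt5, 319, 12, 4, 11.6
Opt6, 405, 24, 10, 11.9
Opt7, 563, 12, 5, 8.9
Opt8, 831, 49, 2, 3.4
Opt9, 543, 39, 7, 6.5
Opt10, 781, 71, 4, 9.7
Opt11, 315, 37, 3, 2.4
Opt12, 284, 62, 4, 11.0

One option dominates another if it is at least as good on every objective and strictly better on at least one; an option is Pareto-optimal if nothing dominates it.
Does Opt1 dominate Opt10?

No

Opt1 vs Opt10: Opt1 is worse on yield strength (758 vs 781), so it does not dominate Opt10.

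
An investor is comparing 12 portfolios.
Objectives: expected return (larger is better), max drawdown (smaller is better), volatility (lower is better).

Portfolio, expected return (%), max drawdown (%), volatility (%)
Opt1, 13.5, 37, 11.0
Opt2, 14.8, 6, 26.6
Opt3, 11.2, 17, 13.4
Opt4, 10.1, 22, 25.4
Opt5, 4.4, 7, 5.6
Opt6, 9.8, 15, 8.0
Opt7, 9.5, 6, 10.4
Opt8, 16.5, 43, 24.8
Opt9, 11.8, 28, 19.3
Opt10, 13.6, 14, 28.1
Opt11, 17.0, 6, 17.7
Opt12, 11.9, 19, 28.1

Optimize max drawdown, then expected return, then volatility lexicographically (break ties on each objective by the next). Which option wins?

Opt11

First minimize max drawdown: best is 6, kept {Opt2, Opt7, Opt11}.
Then maximize expected return: best is 17.0, kept {Opt11}.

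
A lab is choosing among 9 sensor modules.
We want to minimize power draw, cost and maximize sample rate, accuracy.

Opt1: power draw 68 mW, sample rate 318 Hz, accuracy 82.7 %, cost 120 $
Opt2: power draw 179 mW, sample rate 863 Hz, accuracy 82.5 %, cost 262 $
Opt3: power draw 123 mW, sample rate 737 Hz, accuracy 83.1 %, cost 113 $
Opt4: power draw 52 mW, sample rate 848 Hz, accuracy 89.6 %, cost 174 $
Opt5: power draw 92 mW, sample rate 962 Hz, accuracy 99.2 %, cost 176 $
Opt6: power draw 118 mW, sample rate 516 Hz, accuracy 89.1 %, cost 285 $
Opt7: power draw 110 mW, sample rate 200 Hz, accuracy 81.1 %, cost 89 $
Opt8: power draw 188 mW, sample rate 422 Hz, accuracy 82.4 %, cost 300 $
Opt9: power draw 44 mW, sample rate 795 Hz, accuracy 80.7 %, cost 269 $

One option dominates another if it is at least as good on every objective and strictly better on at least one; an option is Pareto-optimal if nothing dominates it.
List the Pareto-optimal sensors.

Opt1, Opt3, Opt4, Opt5, Opt7, Opt9

Opt1: not dominated.
Opt2: dominated by Opt5 (power draw 92≤179, sample rate 962≥863, accuracy 99.2≥82.5, cost 176≤262).
Opt3: not dominated.
Opt4: not dominated.
Opt5: not dominated (best sample rate).
Opt6: dominated by Opt4 (power draw 52≤118, sample rate 848≥516, accuracy 89.6≥89.1, cost 174≤285).
Opt7: not dominated (best cost).
Opt8: dominated by Opt2 (power draw 179≤188, sample rate 863≥422, accuracy 82.5≥82.4, cost 262≤300).
Opt9: not dominated (best power draw).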